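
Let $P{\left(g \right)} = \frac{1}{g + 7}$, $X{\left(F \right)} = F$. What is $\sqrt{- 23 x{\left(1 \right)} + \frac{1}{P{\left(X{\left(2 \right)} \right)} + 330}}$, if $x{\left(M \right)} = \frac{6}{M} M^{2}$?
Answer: $\frac{i \sqrt{1218077319}}{2971} \approx 11.747 i$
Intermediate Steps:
$P{\left(g \right)} = \frac{1}{7 + g}$
$x{\left(M \right)} = 6 M$
$\sqrt{- 23 x{\left(1 \right)} + \frac{1}{P{\left(X{\left(2 \right)} \right)} + 330}} = \sqrt{- 23 \cdot 6 \cdot 1 + \frac{1}{\frac{1}{7 + 2} + 330}} = \sqrt{\left(-23\right) 6 + \frac{1}{\frac{1}{9} + 330}} = \sqrt{-138 + \frac{1}{\frac{1}{9} + 330}} = \sqrt{-138 + \frac{1}{\frac{2971}{9}}} = \sqrt{-138 + \frac{9}{2971}} = \sqrt{- \frac{409989}{2971}} = \frac{i \sqrt{1218077319}}{2971}$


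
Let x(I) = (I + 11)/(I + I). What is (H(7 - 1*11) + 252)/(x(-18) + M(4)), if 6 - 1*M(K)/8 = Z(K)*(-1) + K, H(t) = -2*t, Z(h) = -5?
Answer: -9360/857 ≈ -10.922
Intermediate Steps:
x(I) = (11 + I)/(2*I) (x(I) = (11 + I)/((2*I)) = (11 + I)*(1/(2*I)) = (11 + I)/(2*I))
M(K) = 8 - 8*K (M(K) = 48 - 8*(-5*(-1) + K) = 48 - 8*(5 + K) = 48 + (-40 - 8*K) = 8 - 8*K)
(H(7 - 1*11) + 252)/(x(-18) + M(4)) = (-2*(7 - 1*11) + 252)/((½)*(11 - 18)/(-18) + (8 - 8*4)) = (-2*(7 - 11) + 252)/((½)*(-1/18)*(-7) + (8 - 32)) = (-2*(-4) + 252)/(7/36 - 24) = (8 + 252)/(-857/36) = 260*(-36/857) = -9360/857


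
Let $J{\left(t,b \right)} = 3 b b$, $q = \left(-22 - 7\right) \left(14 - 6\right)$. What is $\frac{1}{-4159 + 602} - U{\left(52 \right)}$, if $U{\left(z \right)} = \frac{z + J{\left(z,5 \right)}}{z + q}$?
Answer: $\frac{451559}{640260} \approx 0.70527$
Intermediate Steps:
$q = -232$ ($q = \left(-29\right) 8 = -232$)
$J{\left(t,b \right)} = 3 b^{2}$
$U{\left(z \right)} = \frac{75 + z}{-232 + z}$ ($U{\left(z \right)} = \frac{z + 3 \cdot 5^{2}}{z - 232} = \frac{z + 3 \cdot 25}{-232 + z} = \frac{z + 75}{-232 + z} = \frac{75 + z}{-232 + z}$)
$\frac{1}{-4159 + 602} - U{\left(52 \right)} = \frac{1}{-4159 + 602} - \frac{75 + 52}{-232 + 52} = \frac{1}{-3557} - \frac{1}{-180} \cdot 127 = - \frac{1}{3557} - \left(- \frac{1}{180}\right) 127 = - \frac{1}{3557} - - \frac{127}{180} = - \frac{1}{3557} + \frac{127}{180} = \frac{451559}{640260}$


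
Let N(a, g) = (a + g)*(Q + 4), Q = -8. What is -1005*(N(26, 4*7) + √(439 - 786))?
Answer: 217080 - 1005*I*√347 ≈ 2.1708e+5 - 18721.0*I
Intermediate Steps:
N(a, g) = -4*a - 4*g (N(a, g) = (a + g)*(-8 + 4) = (a + g)*(-4) = -4*a - 4*g)
-1005*(N(26, 4*7) + √(439 - 786)) = -1005*((-4*26 - 16*7) + √(439 - 786)) = -1005*((-104 - 4*28) + √(-347)) = -1005*((-104 - 112) + I*√347) = -1005*(-216 + I*√347) = 217080 - 1005*I*√347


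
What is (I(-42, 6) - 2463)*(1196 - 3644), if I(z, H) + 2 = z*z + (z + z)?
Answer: 1921680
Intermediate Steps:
I(z, H) = -2 + z² + 2*z (I(z, H) = -2 + (z*z + (z + z)) = -2 + (z² + 2*z) = -2 + z² + 2*z)
(I(-42, 6) - 2463)*(1196 - 3644) = ((-2 + (-42)² + 2*(-42)) - 2463)*(1196 - 3644) = ((-2 + 1764 - 84) - 2463)*(-2448) = (1678 - 2463)*(-2448) = -785*(-2448) = 1921680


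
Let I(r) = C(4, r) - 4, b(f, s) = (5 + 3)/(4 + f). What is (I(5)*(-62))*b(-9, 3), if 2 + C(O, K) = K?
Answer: -496/5 ≈ -99.200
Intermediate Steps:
C(O, K) = -2 + K
b(f, s) = 8/(4 + f)
I(r) = -6 + r (I(r) = (-2 + r) - 4 = -6 + r)
(I(5)*(-62))*b(-9, 3) = ((-6 + 5)*(-62))*(8/(4 - 9)) = (-1*(-62))*(8/(-5)) = 62*(8*(-1/5)) = 62*(-8/5) = -496/5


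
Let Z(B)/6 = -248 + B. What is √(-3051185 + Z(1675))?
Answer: I*√3042623 ≈ 1744.3*I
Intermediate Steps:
Z(B) = -1488 + 6*B (Z(B) = 6*(-248 + B) = -1488 + 6*B)
√(-3051185 + Z(1675)) = √(-3051185 + (-1488 + 6*1675)) = √(-3051185 + (-1488 + 10050)) = √(-3051185 + 8562) = √(-3042623) = I*√3042623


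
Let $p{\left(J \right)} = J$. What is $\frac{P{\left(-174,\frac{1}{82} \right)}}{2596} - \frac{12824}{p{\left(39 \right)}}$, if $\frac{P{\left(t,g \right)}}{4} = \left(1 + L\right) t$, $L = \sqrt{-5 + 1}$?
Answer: $- \frac{8329562}{25311} - \frac{348 i}{649} \approx -329.09 - 0.53621 i$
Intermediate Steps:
$L = 2 i$ ($L = \sqrt{-4} = 2 i \approx 2.0 i$)
$P{\left(t,g \right)} = 4 t \left(1 + 2 i\right)$ ($P{\left(t,g \right)} = 4 \left(1 + 2 i\right) t = 4 t \left(1 + 2 i\right)$)
$\frac{P{\left(-174,\frac{1}{82} \right)}}{2596} - \frac{12824}{p{\left(39 \right)}} = \frac{\left(-174\right) \left(4 + 8 i\right)}{2596} - \frac{12824}{39} = \left(-696 - 1392 i\right) \frac{1}{2596} - \frac{12824}{39} = \left(- \frac{174}{649} - \frac{348 i}{649}\right) - \frac{12824}{39} = - \frac{8329562}{25311} - \frac{348 i}{649}$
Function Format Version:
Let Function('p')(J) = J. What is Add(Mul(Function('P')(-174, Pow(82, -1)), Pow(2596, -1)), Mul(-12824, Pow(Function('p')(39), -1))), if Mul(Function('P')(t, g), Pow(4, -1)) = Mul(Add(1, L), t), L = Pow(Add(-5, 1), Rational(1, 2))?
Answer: Add(Rational(-8329562, 25311), Mul(Rational(-348, 649), I)) ≈ Add(-329.09, Mul(-0.53621, I))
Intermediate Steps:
L = Mul(2, I) (L = Pow(-4, Rational(1, 2)) = Mul(2, I) ≈ Mul(2.0000, I))
Function('P')(t, g) = Mul(4, t, Add(1, Mul(2, I))) (Function('P')(t, g) = Mul(4, Mul(Add(1, Mul(2, I)), t)) = Mul(4, Mul(t, Add(1, Mul(2, I)))) = Mul(4, t, Add(1, Mul(2, I))))
Add(Mul(Function('P')(-174, Pow(82, -1)), Pow(2596, -1)), Mul(-12824, Pow(Function('p')(39), -1))) = Add(Mul(Mul(-174, Add(4, Mul(8, I))), Pow(2596, -1)), Mul(-12824, Pow(39, -1))) = Add(Mul(Add(-696, Mul(-1392, I)), Rational(1, 2596)), Mul(-12824, Rational(1, 39))) = Add(Add(Rational(-174, 649), Mul(Rational(-348, 649), I)), Rational(-12824, 39)) = Add(Rational(-8329562, 25311), Mul(Rational(-348, 649), I))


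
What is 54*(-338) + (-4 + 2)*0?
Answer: -18252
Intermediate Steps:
54*(-338) + (-4 + 2)*0 = -18252 - 2*0 = -18252 + 0 = -18252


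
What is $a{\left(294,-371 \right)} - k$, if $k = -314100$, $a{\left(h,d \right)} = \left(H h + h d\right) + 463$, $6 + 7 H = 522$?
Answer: $227161$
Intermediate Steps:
$H = \frac{516}{7}$ ($H = - \frac{6}{7} + \frac{1}{7} \cdot 522 = - \frac{6}{7} + \frac{522}{7} = \frac{516}{7} \approx 73.714$)
$a{\left(h,d \right)} = 463 + \frac{516 h}{7} + d h$ ($a{\left(h,d \right)} = \left(\frac{516 h}{7} + h d\right) + 463 = \left(\frac{516 h}{7} + d h\right) + 463 = 463 + \frac{516 h}{7} + d h$)
$a{\left(294,-371 \right)} - k = \left(463 + \frac{516}{7} \cdot 294 - 109074\right) - -314100 = \left(463 + 21672 - 109074\right) + 314100 = -86939 + 314100 = 227161$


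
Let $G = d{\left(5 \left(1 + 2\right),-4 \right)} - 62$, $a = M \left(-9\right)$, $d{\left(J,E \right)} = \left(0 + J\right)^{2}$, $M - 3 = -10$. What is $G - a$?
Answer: $100$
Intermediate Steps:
$M = -7$ ($M = 3 - 10 = -7$)
$d{\left(J,E \right)} = J^{2}$
$a = 63$ ($a = \left(-7\right) \left(-9\right) = 63$)
$G = 163$ ($G = \left(5 \left(1 + 2\right)\right)^{2} - 62 = \left(5 \cdot 3\right)^{2} - 62 = 15^{2} - 62 = 225 - 62 = 163$)
$G - a = 163 - 63 = 100$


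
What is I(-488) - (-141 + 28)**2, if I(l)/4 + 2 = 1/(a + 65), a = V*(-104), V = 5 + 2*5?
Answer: -19101619/1495 ≈ -12777.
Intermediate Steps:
V = 15 (V = 5 + 10 = 15)
a = -1560 (a = 15*(-104) = -1560)
I(l) = -11964/1495 (I(l) = -8 + 4/(-1560 + 65) = -8 + 4/(-1495) = -8 + 4*(-1/1495) = -8 - 4/1495 = -11964/1495)
I(-488) - (-141 + 28)**2 = -11964/1495 - (-141 + 28)**2 = -11964/1495 - 1*(-113)**2 = -11964/1495 - 1*12769 = -11964/1495 - 12769 = -19101619/1495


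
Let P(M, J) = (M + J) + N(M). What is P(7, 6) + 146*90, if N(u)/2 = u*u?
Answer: 13251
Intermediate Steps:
N(u) = 2*u² (N(u) = 2*(u*u) = 2*u²)
P(M, J) = J + M + 2*M² (P(M, J) = (M + J) + 2*M² = (J + M) + 2*M² = J + M + 2*M²)
P(7, 6) + 146*90 = (6 + 7 + 2*7²) + 146*90 = (6 + 7 + 2*49) + 13140 = (6 + 7 + 98) + 13140 = 111 + 13140 = 13251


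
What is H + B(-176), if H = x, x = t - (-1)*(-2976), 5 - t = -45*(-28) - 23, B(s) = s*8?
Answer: -5616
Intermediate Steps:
B(s) = 8*s
t = -1232 (t = 5 - (-45*(-28) - 23) = 5 - (1260 - 23) = 5 - 1*1237 = 5 - 1237 = -1232)
x = -4208 (x = -1232 - (-1)*(-2976) = -1232 - 1*2976 = -1232 - 2976 = -4208)
H = -4208
H + B(-176) = -4208 + 8*(-176) = -4208 - 1408 = -5616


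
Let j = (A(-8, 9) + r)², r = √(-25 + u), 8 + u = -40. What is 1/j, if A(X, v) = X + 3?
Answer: (5 - I*√73)⁻² ≈ -0.0049979 + 0.0088963*I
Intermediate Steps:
u = -48 (u = -8 - 40 = -48)
r = I*√73 (r = √(-25 - 48) = √(-73) = I*√73 ≈ 8.544*I)
A(X, v) = 3 + X
j = (-5 + I*√73)² (j = ((3 - 8) + I*√73)² = (-5 + I*√73)² ≈ -48.0 - 85.44*I)
1/j = 1/((5 - I*√73)²) = (5 - I*√73)⁻²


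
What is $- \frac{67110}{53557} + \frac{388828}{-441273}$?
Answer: $- \frac{7205470318}{3376179723} \approx -2.1342$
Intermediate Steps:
$- \frac{67110}{53557} + \frac{388828}{-441273} = \left(-67110\right) \frac{1}{53557} + 388828 \left(- \frac{1}{441273}\right) = - \frac{67110}{53557} - \frac{388828}{441273} = - \frac{7205470318}{3376179723}$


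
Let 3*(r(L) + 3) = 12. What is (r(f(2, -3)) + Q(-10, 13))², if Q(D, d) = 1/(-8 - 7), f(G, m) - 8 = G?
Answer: 196/225 ≈ 0.87111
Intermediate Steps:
f(G, m) = 8 + G
Q(D, d) = -1/15 (Q(D, d) = 1/(-15) = -1/15)
r(L) = 1 (r(L) = -3 + (⅓)*12 = -3 + 4 = 1)
(r(f(2, -3)) + Q(-10, 13))² = (1 - 1/15)² = (14/15)² = 196/225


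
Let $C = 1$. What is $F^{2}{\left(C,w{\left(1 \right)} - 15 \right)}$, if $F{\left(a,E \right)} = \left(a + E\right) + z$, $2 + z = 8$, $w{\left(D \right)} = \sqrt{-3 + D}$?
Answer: $\left(8 - i \sqrt{2}\right)^{2} \approx 62.0 - 22.627 i$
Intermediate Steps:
$z = 6$ ($z = -2 + 8 = 6$)
$F{\left(a,E \right)} = 6 + E + a$ ($F{\left(a,E \right)} = \left(a + E\right) + 6 = \left(E + a\right) + 6 = 6 + E + a$)
$F^{2}{\left(C,w{\left(1 \right)} - 15 \right)} = \left(6 + \left(\sqrt{-3 + 1} - 15\right) + 1\right)^{2} = \left(6 - \left(15 - \sqrt{-2}\right) + 1\right)^{2} = \left(6 - \left(15 - i \sqrt{2}\right) + 1\right)^{2} = \left(-8 + i \sqrt{2}\right)^{2}$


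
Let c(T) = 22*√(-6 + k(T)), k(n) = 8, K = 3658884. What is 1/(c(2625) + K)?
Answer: 914721/3346858031122 - 11*√2/6693716062244 ≈ 2.7330e-7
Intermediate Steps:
c(T) = 22*√2 (c(T) = 22*√(-6 + 8) = 22*√2)
1/(c(2625) + K) = 1/(22*√2 + 3658884) = 1/(3658884 + 22*√2)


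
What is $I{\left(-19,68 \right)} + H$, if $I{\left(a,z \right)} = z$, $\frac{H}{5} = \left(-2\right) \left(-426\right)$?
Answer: $4328$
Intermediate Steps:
$H = 4260$ ($H = 5 \left(\left(-2\right) \left(-426\right)\right) = 5 \cdot 852 = 4260$)
$I{\left(-19,68 \right)} + H = 68 + 4260 = 4328$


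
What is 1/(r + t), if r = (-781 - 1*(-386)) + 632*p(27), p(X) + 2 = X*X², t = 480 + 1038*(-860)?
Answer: 1/11545797 ≈ 8.6612e-8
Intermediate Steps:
t = -892200 (t = 480 - 892680 = -892200)
p(X) = -2 + X³ (p(X) = -2 + X*X² = -2 + X³)
r = 12437997 (r = (-781 - 1*(-386)) + 632*(-2 + 27³) = (-781 + 386) + 632*(-2 + 19683) = -395 + 632*19681 = -395 + 12438392 = 12437997)
1/(r + t) = 1/(12437997 - 892200) = 1/11545797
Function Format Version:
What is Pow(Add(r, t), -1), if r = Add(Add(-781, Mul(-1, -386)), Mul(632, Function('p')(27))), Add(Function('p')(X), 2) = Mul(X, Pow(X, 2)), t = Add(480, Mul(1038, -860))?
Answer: Rational(1, 11545797) ≈ 8.6612e-8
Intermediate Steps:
t = -892200 (t = Add(480, -892680) = -892200)
Function('p')(X) = Add(-2, Pow(X, 3)) (Function('p')(X) = Add(-2, Mul(X, Pow(X, 2))) = Add(-2, Pow(X, 3)))
r = 12437997 (r = Add(Add(-781, Mul(-1, -386)), Mul(632, Add(-2, Pow(27, 3)))) = Add(Add(-781, 386), Mul(632, Add(-2, 19683))) = Add(-395, Mul(632, 19681)) = Add(-395, 12438392) = 12437997)
Pow(Add(r, t), -1) = Pow(Add(12437997, -892200), -1) = Pow(11545797, -1) = Rational(1, 11545797)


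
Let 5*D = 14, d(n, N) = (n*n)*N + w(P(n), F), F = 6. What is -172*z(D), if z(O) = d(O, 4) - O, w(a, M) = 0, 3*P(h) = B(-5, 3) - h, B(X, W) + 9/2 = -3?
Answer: -122808/25 ≈ -4912.3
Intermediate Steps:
B(X, W) = -15/2 (B(X, W) = -9/2 - 3 = -15/2)
P(h) = -5/2 - h/3 (P(h) = (-15/2 - h)/3 = -5/2 - h/3)
d(n, N) = N*n² (d(n, N) = (n*n)*N + 0 = n²*N + 0 = N*n² + 0 = N*n²)
D = 14/5 (D = (⅕)*14 = 14/5 ≈ 2.8000)
z(O) = -O + 4*O² (z(O) = 4*O² - O = -O + 4*O²)
-172*z(D) = -2408*(-1 + 4*(14/5))/5 = -2408*(-1 + 56/5)/5 = -2408*51/(5*5) = -172*714/25 = -122808/25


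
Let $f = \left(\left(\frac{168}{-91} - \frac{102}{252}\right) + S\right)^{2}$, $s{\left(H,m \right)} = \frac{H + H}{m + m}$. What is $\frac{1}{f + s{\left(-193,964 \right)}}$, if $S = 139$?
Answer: $\frac{17961489}{335881853032} \approx 5.3476 \cdot 10^{-5}$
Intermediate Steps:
$s{\left(H,m \right)} = \frac{H}{m}$ ($s{\left(H,m \right)} = \frac{2 H}{2 m} = 2 H \frac{1}{2 m} = \frac{H}{m}$)
$f = \frac{5574862225}{298116}$ ($f = \left(\left(\frac{168}{-91} - \frac{102}{252}\right) + 139\right)^{2} = \left(\left(168 \left(- \frac{1}{91}\right) - \frac{17}{42}\right) + 139\right)^{2} = \left(\left(- \frac{24}{13} - \frac{17}{42}\right) + 139\right)^{2} = \left(- \frac{1229}{546} + 139\right)^{2} = \left(\frac{74665}{546}\right)^{2} = \frac{5574862225}{298116} \approx 18700.0$)
$\frac{1}{f + s{\left(-193,964 \right)}} = \frac{1}{\frac{5574862225}{298116} - \frac{193}{964}} = \frac{1}{\frac{335881853032}{17961489}} = \frac{17961489}{335881853032}$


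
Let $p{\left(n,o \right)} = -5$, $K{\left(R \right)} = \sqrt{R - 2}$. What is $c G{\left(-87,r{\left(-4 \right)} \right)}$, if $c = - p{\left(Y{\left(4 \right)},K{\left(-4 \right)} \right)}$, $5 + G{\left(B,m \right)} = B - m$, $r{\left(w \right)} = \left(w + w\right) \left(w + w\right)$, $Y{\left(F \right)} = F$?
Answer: $-780$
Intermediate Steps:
$r{\left(w \right)} = 4 w^{2}$ ($r{\left(w \right)} = 2 w 2 w = 4 w^{2}$)
$K{\left(R \right)} = \sqrt{-2 + R}$
$G{\left(B,m \right)} = -5 + B - m$ ($G{\left(B,m \right)} = -5 + \left(B - m\right) = -5 + B - m$)
$c = 5$ ($c = \left(-1\right) \left(-5\right) = 5$)
$c G{\left(-87,r{\left(-4 \right)} \right)} = 5 \left(-5 - 87 - 4 \left(-4\right)^{2}\right) = 5 \left(-5 - 87 - 4 \cdot 16\right) = 5 \left(-5 - 87 - 64\right) = 5 \left(-156\right) = -780$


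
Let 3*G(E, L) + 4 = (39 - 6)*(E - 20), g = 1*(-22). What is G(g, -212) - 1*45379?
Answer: -137527/3 ≈ -45842.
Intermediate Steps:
g = -22
G(E, L) = -664/3 + 11*E (G(E, L) = -4/3 + ((39 - 6)*(E - 20))/3 = -4/3 + (33*(-20 + E))/3 = -4/3 + (-660 + 33*E)/3 = -4/3 + (-220 + 11*E) = -664/3 + 11*E)
G(g, -212) - 1*45379 = (-664/3 + 11*(-22)) - 1*45379 = (-664/3 - 242) - 45379 = -1390/3 - 45379 = -137527/3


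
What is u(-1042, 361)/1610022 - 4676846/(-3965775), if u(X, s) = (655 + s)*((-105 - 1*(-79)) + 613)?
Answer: 86798082758/56008640325 ≈ 1.5497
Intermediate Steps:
u(X, s) = 384485 + 587*s (u(X, s) = (655 + s)*((-105 + 79) + 613) = (655 + s)*(-26 + 613) = (655 + s)*587 = 384485 + 587*s)
u(-1042, 361)/1610022 - 4676846/(-3965775) = (384485 + 587*361)/1610022 - 4676846/(-3965775) = (384485 + 211907)*(1/1610022) - 4676846*(-1/3965775) = 596392*(1/1610022) + 4676846/3965775 = 298196/805011 + 4676846/3965775 = 86798082758/56008640325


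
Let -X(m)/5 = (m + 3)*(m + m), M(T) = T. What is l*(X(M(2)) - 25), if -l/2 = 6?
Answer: 1500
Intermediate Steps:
l = -12 (l = -2*6 = -12)
X(m) = -10*m*(3 + m) (X(m) = -5*(m + 3)*(m + m) = -5*(3 + m)*2*m = -10*m*(3 + m))
l*(X(M(2)) - 25) = -12*(-10*2*(3 + 2) - 25) = -12*(-10*2*5 - 25) = -12*(-100 - 25) = -12*(-125) = 1500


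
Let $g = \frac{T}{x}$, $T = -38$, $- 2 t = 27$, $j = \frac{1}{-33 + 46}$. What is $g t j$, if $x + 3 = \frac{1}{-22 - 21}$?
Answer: $- \frac{22059}{1690} \approx -13.053$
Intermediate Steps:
$j = \frac{1}{13} \approx 0.076923$
$t = - \frac{27}{2}$ ($t = \left(- \frac{1}{2}\right) 27 = - \frac{27}{2} \approx -13.5$)
$x = - \frac{130}{43}$ ($x = -3 + \frac{1}{-22 - 21} = -3 + \frac{1}{-43} = -3 - \frac{1}{43} = - \frac{130}{43} \approx -3.0233$)
$g = \frac{817}{65}$ ($g = - \frac{38}{- \frac{130}{43}} = \left(-38\right) \left(- \frac{43}{130}\right) = \frac{817}{65} \approx 12.569$)
$g t j = \frac{817}{65} \left(- \frac{27}{2}\right) \frac{1}{13} = \left(- \frac{22059}{130}\right) \frac{1}{13} = - \frac{22059}{1690}$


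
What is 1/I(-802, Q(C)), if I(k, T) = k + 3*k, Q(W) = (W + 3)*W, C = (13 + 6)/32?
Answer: -1/3208 ≈ -0.00031172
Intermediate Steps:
C = 19/32 (C = 19*(1/32) = 19/32 ≈ 0.59375)
Q(W) = W*(3 + W) (Q(W) = (3 + W)*W = W*(3 + W))
I(k, T) = 4*k
1/I(-802, Q(C)) = 1/(4*(-802)) = 1/(-3208) = -1/3208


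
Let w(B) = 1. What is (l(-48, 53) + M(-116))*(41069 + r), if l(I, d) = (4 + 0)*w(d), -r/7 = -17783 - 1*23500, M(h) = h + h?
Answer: -75251400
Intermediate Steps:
M(h) = 2*h
r = 288981 (r = -7*(-17783 - 1*23500) = -7*(-17783 - 23500) = -7*(-41283) = 288981)
l(I, d) = 4 (l(I, d) = (4 + 0)*1 = 4*1 = 4)
(l(-48, 53) + M(-116))*(41069 + r) = (4 + 2*(-116))*(41069 + 288981) = (4 - 232)*330050 = -228*330050 = -75251400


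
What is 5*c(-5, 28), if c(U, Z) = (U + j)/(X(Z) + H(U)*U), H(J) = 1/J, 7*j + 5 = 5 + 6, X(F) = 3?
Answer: -145/28 ≈ -5.1786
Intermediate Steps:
j = 6/7 (j = -5/7 + (5 + 6)/7 = -5/7 + (⅐)*11 = -5/7 + 11/7 = 6/7 ≈ 0.85714)
H(J) = 1/J
c(U, Z) = 3/14 + U/4 (c(U, Z) = (U + 6/7)/(3 + U/U) = (6/7 + U)/(3 + 1) = (6/7 + U)/4 = (6/7 + U)*(¼) = 3/14 + U/4)
5*c(-5, 28) = 5*(3/14 + (¼)*(-5)) = 5*(3/14 - 5/4) = 5*(-29/28) = -145/28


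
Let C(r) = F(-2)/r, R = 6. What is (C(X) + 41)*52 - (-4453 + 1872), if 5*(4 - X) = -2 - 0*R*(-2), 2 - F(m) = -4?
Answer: 52623/11 ≈ 4783.9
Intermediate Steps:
F(m) = 6 (F(m) = 2 - 1*(-4) = 2 + 4 = 6)
X = 22/5 (X = 4 - (-2 - 0*6*(-2))/5 = 4 - (-2 - 0*(-2))/5 = 4 - (-2 - 1*0)/5 = 4 - (-2 + 0)/5 = 4 - ⅕*(-2) = 4 + ⅖ = 22/5 ≈ 4.4000)
C(r) = 6/r
(C(X) + 41)*52 - (-4453 + 1872) = (6/(22/5) + 41)*52 - (-4453 + 1872) = (6*(5/22) + 41)*52 - 1*(-2581) = (15/11 + 41)*52 + 2581 = (466/11)*52 + 2581 = 24232/11 + 2581 = 52623/11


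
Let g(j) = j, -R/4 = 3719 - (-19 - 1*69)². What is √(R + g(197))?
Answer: √16297 ≈ 127.66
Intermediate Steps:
R = 16100 (R = -4*(3719 - (-19 - 1*69)²) = -4*(3719 - (-19 - 69)²) = -4*(3719 - 1*(-88)²) = -4*(3719 - 1*7744) = -4*(3719 - 7744) = -4*(-4025) = 16100)
√(R + g(197)) = √(16100 + 197) = √16297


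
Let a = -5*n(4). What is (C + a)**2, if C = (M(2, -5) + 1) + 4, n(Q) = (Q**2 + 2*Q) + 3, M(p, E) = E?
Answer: 18225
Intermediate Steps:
n(Q) = 3 + Q**2 + 2*Q
a = -135 (a = -5*(3 + 4**2 + 2*4) = -5*(3 + 16 + 8) = -5*27 = -135)
C = 0 (C = (-5 + 1) + 4 = -4 + 4 = 0)
(C + a)**2 = (0 - 135)**2 = (-135)**2 = 18225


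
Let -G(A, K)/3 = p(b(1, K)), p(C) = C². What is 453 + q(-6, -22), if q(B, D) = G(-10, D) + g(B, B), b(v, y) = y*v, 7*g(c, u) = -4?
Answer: -6997/7 ≈ -999.57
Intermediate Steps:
g(c, u) = -4/7 (g(c, u) = (⅐)*(-4) = -4/7)
b(v, y) = v*y
G(A, K) = -3*K²
q(B, D) = -4/7 - 3*D² (q(B, D) = -3*D² - 4/7 = -4/7 - 3*D²)
453 + q(-6, -22) = 453 + (-4/7 - 3*(-22)²) = 453 + (-4/7 - 3*484) = 453 + (-4/7 - 1452) = 453 - 10168/7 = -6997/7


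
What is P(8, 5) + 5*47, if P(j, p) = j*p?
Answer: 275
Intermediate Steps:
P(8, 5) + 5*47 = 8*5 + 5*47 = 40 + 235 = 275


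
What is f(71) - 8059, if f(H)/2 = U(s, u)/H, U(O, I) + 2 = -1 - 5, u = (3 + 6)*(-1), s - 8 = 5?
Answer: -572205/71 ≈ -8059.2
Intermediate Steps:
s = 13 (s = 8 + 5 = 13)
u = -9 (u = 9*(-1) = -9)
U(O, I) = -8 (U(O, I) = -2 + (-1 - 5) = -2 - 6 = -8)
f(H) = -16/H (f(H) = 2*(-8/H) = -16/H)
f(71) - 8059 = -16/71 - 8059 = -572205/71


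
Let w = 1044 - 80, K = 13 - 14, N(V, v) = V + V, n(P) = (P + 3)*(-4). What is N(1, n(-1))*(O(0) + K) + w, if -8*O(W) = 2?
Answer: 1923/2 ≈ 961.50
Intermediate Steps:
n(P) = -12 - 4*P (n(P) = (3 + P)*(-4) = -12 - 4*P)
N(V, v) = 2*V
K = -1
O(W) = -¼ (O(W) = -⅛*2 = -¼)
w = 964
N(1, n(-1))*(O(0) + K) + w = (2*1)*(-¼ - 1) + 964 = 2*(-5/4) + 964 = -5/2 + 964 = 1923/2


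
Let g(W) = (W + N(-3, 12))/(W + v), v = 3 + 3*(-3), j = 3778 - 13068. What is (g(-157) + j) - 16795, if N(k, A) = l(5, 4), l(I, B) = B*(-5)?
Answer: -4251678/163 ≈ -26084.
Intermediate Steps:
l(I, B) = -5*B
N(k, A) = -20 (N(k, A) = -5*4 = -20)
j = -9290
v = -6 (v = 3 - 9 = -6)
g(W) = (-20 + W)/(-6 + W) (g(W) = (W - 20)/(W - 6) = (-20 + W)/(-6 + W))
(g(-157) + j) - 16795 = ((-20 - 157)/(-6 - 157) - 9290) - 16795 = (-177/(-163) - 9290) - 16795 = (-1/163*(-177) - 9290) - 16795 = (177/163 - 9290) - 16795 = -1514093/163 - 16795 = -4251678/163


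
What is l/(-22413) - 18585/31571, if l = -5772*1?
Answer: -324091/978701 ≈ -0.33114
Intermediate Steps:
l = -5772
l/(-22413) - 18585/31571 = -5772/(-22413) - 18585/31571 = -5772*(-1/22413) - 18585*1/31571 = 1924/7471 - 18585/31571 = -324091/978701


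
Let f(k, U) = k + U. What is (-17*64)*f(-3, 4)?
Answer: -1088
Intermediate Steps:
f(k, U) = U + k
(-17*64)*f(-3, 4) = (-17*64)*(4 - 3) = -1088*1 = -1088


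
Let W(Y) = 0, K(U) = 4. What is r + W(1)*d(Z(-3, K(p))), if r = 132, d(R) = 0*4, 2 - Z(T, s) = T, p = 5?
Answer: 132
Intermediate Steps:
Z(T, s) = 2 - T
d(R) = 0
r + W(1)*d(Z(-3, K(p))) = 132 + 0*0 = 132 + 0 = 132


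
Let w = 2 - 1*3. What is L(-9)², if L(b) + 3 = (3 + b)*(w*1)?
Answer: 9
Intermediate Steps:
w = -1 (w = 2 - 3 = -1)
L(b) = -6 - b (L(b) = -3 + (3 + b)*(-1*1) = -3 + (3 + b)*(-1) = -3 + (-3 - b) = -6 - b)
L(-9)² = (-6 - 1*(-9))² = (-6 + 9)² = 3² = 9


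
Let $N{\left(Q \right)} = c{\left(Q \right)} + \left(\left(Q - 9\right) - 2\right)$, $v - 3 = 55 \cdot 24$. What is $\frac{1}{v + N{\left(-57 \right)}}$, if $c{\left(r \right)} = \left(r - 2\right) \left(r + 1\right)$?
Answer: $\frac{1}{4559} \approx 0.00021935$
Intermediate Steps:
$v = 1323$ ($v = 3 + 55 \cdot 24 = 3 + 1320 = 1323$)
$c{\left(r \right)} = \left(1 + r\right) \left(-2 + r\right)$ ($c{\left(r \right)} = \left(-2 + r\right) \left(1 + r\right) = \left(1 + r\right) \left(-2 + r\right)$)
$N{\left(Q \right)} = -13 + Q^{2}$ ($N{\left(Q \right)} = \left(-2 + Q^{2} - Q\right) + \left(\left(Q - 9\right) - 2\right) = \left(-2 + Q^{2} - Q\right) + \left(\left(-9 + Q\right) - 2\right) = \left(-2 + Q^{2} - Q\right) + \left(-11 + Q\right) = -13 + Q^{2}$)
$\frac{1}{v + N{\left(-57 \right)}} = \frac{1}{1323 - \left(13 - \left(-57\right)^{2}\right)} = \frac{1}{1323 + \left(-13 + 3249\right)} = \frac{1}{1323 + 3236} = \frac{1}{4559}$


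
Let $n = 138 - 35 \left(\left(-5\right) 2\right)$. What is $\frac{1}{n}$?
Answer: $\frac{1}{488} \approx 0.0020492$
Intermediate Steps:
$n = 488$ ($n = 138 - -350 = 138 + 350 = 488$)
$\frac{1}{n} = \frac{1}{488}$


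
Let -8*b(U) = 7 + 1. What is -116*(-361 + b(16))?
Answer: 41992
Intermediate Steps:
b(U) = -1 (b(U) = -(7 + 1)/8 = -1/8*8 = -1)
-116*(-361 + b(16)) = -116*(-361 - 1) = -116*(-362) = 41992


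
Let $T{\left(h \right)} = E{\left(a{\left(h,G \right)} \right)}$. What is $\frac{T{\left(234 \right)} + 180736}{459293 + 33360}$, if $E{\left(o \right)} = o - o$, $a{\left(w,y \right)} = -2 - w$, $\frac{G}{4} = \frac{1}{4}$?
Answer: $\frac{180736}{492653} \approx 0.36686$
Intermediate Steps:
$G = 1$ ($G = \frac{4}{4} = 4 \cdot \frac{1}{4} = 1$)
$E{\left(o \right)} = 0$
$T{\left(h \right)} = 0$
$\frac{T{\left(234 \right)} + 180736}{459293 + 33360} = \frac{0 + 180736}{459293 + 33360} = \frac{180736}{492653}$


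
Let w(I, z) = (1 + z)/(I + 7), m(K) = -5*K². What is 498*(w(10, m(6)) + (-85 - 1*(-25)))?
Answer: -597102/17 ≈ -35124.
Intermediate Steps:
w(I, z) = (1 + z)/(7 + I)
498*(w(10, m(6)) + (-85 - 1*(-25))) = 498*((1 - 5*6²)/(7 + 10) + (-85 - 1*(-25))) = 498*((1 - 5*36)/17 + (-85 + 25)) = 498*((1 - 180)/17 - 60) = 498*((1/17)*(-179) - 60) = 498*(-179/17 - 60) = 498*(-1199/17) = -597102/17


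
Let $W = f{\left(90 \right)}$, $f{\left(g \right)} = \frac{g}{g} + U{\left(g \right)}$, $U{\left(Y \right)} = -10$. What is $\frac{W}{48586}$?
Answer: $- \frac{9}{48586} \approx -0.00018524$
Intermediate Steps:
$f{\left(g \right)} = -9$ ($f{\left(g \right)} = \frac{g}{g} - 10 = 1 - 10 = -9$)
$W = -9$
$\frac{W}{48586} = - \frac{9}{48586}$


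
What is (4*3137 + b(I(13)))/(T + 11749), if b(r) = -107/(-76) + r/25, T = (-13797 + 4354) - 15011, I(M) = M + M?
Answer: -7948617/8046500 ≈ -0.98783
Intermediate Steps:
I(M) = 2*M
T = -24454 (T = -9443 - 15011 = -24454)
b(r) = 107/76 + r/25 (b(r) = -107*(-1/76) + r*(1/25) = 107/76 + r/25)
(4*3137 + b(I(13)))/(T + 11749) = (4*3137 + (107/76 + (2*13)/25))/(-24454 + 11749) = (12548 + (107/76 + (1/25)*26))/(-12705) = (12548 + (107/76 + 26/25))*(-1/12705) = (12548 + 4651/1900)*(-1/12705) = (23845851/1900)*(-1/12705) = -7948617/8046500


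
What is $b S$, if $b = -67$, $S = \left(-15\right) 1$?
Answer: $1005$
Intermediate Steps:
$S = -15$
$b S = \left(-67\right) \left(-15\right) = 1005$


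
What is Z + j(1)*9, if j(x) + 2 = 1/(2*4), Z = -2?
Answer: -151/8 ≈ -18.875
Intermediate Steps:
j(x) = -15/8 (j(x) = -2 + 1/(2*4) = -2 + 1/8 = -15/8)
Z + j(1)*9 = -2 - 15/8*9 = -2 - 135/8 = -151/8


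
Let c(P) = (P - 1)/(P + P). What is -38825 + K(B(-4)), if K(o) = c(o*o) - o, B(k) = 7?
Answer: -1902744/49 ≈ -38832.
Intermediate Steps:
c(P) = (-1 + P)/(2*P) (c(P) = (-1 + P)/((2*P)) = (-1 + P)*(1/(2*P)) = (-1 + P)/(2*P))
K(o) = -o + (-1 + o²)/(2*o²) (K(o) = (-1 + o*o)/(2*((o*o))) - o = (-1 + o²)/(2*(o²)) - o = (-1 + o²)/(2*o²) - o = -o + (-1 + o²)/(2*o²))
-38825 + K(B(-4)) = -38825 + (½ - 1*7 - ½/7²) = -38825 + (½ - 7 - ½*1/49) = -38825 + (½ - 7 - 1/98) = -38825 - 319/49 = -1902744/49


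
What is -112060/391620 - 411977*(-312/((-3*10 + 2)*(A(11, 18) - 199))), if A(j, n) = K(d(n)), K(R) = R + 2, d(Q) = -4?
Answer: 209737334755/9183489 ≈ 22839.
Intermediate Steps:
K(R) = 2 + R
A(j, n) = -2 (A(j, n) = 2 - 4 = -2)
-112060/391620 - 411977*(-312/((-3*10 + 2)*(A(11, 18) - 199))) = -112060/391620 - 411977*(-312/((-2 - 199)*(-3*10 + 2))) = -112060*1/391620 - 411977*104/(67*(-30 + 2)) = -5603/19581 - 411977/((-(-5628)*(-1)/312)) = -5603/19581 - 411977/((-201*7/78)) = -5603/19581 - 411977/(-469/26) = -5603/19581 - 411977*(-26/469) = -5603/19581 + 10711402/469 = 209737334755/9183489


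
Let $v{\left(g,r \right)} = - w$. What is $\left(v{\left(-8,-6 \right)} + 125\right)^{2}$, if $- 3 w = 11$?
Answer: $\frac{148996}{9} \approx 16555.0$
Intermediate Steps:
$w = - \frac{11}{3}$ ($w = \left(- \frac{1}{3}\right) 11 = - \frac{11}{3} \approx -3.6667$)
$v{\left(g,r \right)} = \frac{11}{3}$ ($v{\left(g,r \right)} = \left(-1\right) \left(- \frac{11}{3}\right) = \frac{11}{3}$)
$\left(v{\left(-8,-6 \right)} + 125\right)^{2} = \left(\frac{11}{3} + 125\right)^{2} = \left(\frac{386}{3}\right)^{2} = \frac{148996}{9}$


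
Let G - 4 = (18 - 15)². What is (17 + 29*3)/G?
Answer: 8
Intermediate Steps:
G = 13 (G = 4 + (18 - 15)² = 4 + 3² = 4 + 9 = 13)
(17 + 29*3)/G = (17 + 29*3)/13 = (17 + 87)*(1/13) = 104*(1/13) = 8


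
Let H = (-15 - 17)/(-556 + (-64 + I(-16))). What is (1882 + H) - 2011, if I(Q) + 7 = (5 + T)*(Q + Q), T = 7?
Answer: -130387/1011 ≈ -128.97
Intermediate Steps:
I(Q) = -7 + 24*Q (I(Q) = -7 + (5 + 7)*(Q + Q) = -7 + 12*(2*Q) = -7 + 24*Q)
H = 32/1011 (H = (-15 - 17)/(-556 + (-64 + (-7 + 24*(-16)))) = -32/(-556 + (-64 + (-7 - 384))) = -32/(-556 + (-64 - 391)) = -32/(-556 - 455) = -32/(-1011) = -32*(-1/1011) = 32/1011 ≈ 0.031652)
(1882 + H) - 2011 = (1882 + 32/1011) - 2011 = 1902734/1011 - 2011 = -130387/1011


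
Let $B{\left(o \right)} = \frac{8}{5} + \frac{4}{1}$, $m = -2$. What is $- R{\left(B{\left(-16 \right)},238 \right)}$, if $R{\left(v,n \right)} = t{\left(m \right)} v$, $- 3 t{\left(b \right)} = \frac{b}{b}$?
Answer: $\frac{28}{15} \approx 1.8667$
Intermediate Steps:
$t{\left(b \right)} = - \frac{1}{3}$ ($t{\left(b \right)} = - \frac{b \frac{1}{b}}{3} = \left(- \frac{1}{3}\right) 1 = - \frac{1}{3}$)
$B{\left(o \right)} = \frac{28}{5}$ ($B{\left(o \right)} = 8 \cdot \frac{1}{5} + 4 \cdot 1 = \frac{8}{5} + 4 = \frac{28}{5}$)
$R{\left(v,n \right)} = - \frac{v}{3}$
$- R{\left(B{\left(-16 \right)},238 \right)} = - \frac{\left(-1\right) 28}{3 \cdot 5} = \left(-1\right) \left(- \frac{28}{15}\right) = \frac{28}{15}$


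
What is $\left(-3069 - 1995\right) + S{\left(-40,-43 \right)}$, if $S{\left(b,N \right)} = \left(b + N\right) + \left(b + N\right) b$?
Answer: $-1827$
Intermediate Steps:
$S{\left(b,N \right)} = N + b + b \left(N + b\right)$ ($S{\left(b,N \right)} = \left(N + b\right) + \left(N + b\right) b = \left(N + b\right) + b \left(N + b\right) = N + b + b \left(N + b\right)$)
$\left(-3069 - 1995\right) + S{\left(-40,-43 \right)} = \left(-3069 - 1995\right) - \left(-1637 - 1600\right) = -5064 + \left(-43 - 40 + 1600 + 1720\right) = -5064 + 3237 = -1827$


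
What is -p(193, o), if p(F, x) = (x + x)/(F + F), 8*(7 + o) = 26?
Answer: 15/772 ≈ 0.019430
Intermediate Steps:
o = -15/4 (o = -7 + (⅛)*26 = -7 + 13/4 = -15/4 ≈ -3.7500)
p(F, x) = x/F (p(F, x) = (2*x)/((2*F)) = (2*x)*(1/(2*F)) = x/F)
-p(193, o) = -(-15)/(4*193) = -1*(-15/772) = 15/772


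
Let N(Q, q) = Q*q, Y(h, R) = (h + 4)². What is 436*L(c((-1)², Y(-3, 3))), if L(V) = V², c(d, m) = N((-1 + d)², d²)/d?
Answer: 0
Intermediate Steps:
Y(h, R) = (4 + h)²
c(d, m) = d*(-1 + d)² (c(d, m) = ((-1 + d)²*d²)/d = (d²*(-1 + d)²)/d = d*(-1 + d)²)
436*L(c((-1)², Y(-3, 3))) = 436*((-1)²*(-1 + (-1)²)²)² = 436*(1*(-1 + 1)²)² = 436*(1*0²)² = 436*(1*0)² = 436*0² = 436*0 = 0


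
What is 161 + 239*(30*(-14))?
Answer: -100219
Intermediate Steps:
161 + 239*(30*(-14)) = 161 + 239*(-420) = 161 - 100380 = -100219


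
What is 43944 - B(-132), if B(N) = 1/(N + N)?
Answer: 11601217/264 ≈ 43944.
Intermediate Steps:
B(N) = 1/(2*N)
43944 - B(-132) = 43944 - 1/(2*(-132)) = 43944 - (-1)/(2*132) = 43944 - 1*(-1/264) = 43944 + 1/264 = 11601217/264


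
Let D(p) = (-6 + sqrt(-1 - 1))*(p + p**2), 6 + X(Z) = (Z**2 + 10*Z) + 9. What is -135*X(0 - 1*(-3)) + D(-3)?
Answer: -5706 + 6*I*sqrt(2) ≈ -5706.0 + 8.4853*I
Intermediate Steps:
X(Z) = 3 + Z**2 + 10*Z (X(Z) = -6 + ((Z**2 + 10*Z) + 9) = -6 + (9 + Z**2 + 10*Z) = 3 + Z**2 + 10*Z)
D(p) = (-6 + I*sqrt(2))*(p + p**2) (D(p) = (-6 + sqrt(-2))*(p + p**2) = (-6 + I*sqrt(2))*(p + p**2))
-135*X(0 - 1*(-3)) + D(-3) = -135*(3 + (0 - 1*(-3))**2 + 10*(0 - 1*(-3))) - 3*(-6 - 6*(-3) + I*sqrt(2) + I*(-3)*sqrt(2)) = -135*(3 + (0 + 3)**2 + 10*(0 + 3)) - 3*(-6 + 18 + I*sqrt(2) - 3*I*sqrt(2)) = -135*(3 + 3**2 + 10*3) - 3*(12 - 2*I*sqrt(2)) = -135*(3 + 9 + 30) + (-36 + 6*I*sqrt(2)) = -135*42 + (-36 + 6*I*sqrt(2)) = -5670 + (-36 + 6*I*sqrt(2)) = -5706 + 6*I*sqrt(2)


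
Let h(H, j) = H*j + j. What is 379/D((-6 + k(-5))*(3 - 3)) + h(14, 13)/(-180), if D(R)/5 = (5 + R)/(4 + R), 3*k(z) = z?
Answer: 17867/300 ≈ 59.557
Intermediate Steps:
k(z) = z/3
h(H, j) = j + H*j
D(R) = 5*(5 + R)/(4 + R) (D(R) = 5*((5 + R)/(4 + R)) = 5*(5 + R)/(4 + R))
379/D((-6 + k(-5))*(3 - 3)) + h(14, 13)/(-180) = 379/((5*(5 + (-6 + (⅓)*(-5))*(3 - 3))/(4 + (-6 + (⅓)*(-5))*(3 - 3)))) + (13*(1 + 14))/(-180) = 379/((5*(5 + (-6 - 5/3)*0)/(4 + (-6 - 5/3)*0))) + (13*15)*(-1/180) = 379/((5*(5 - 23/3*0)/(4 - 23/3*0))) + 195*(-1/180) = 379/((5*(5 + 0)/(4 + 0))) - 13/12 = 379/((5*5/4)) - 13/12 = 379/((5*(¼)*5)) - 13/12 = 379/(25/4) - 13/12 = 379*(4/25) - 13/12 = 1516/25 - 13/12 = 17867/300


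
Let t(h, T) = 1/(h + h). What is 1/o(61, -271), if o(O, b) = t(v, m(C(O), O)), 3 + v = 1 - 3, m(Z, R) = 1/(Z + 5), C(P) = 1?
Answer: -10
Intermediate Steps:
m(Z, R) = 1/(5 + Z)
v = -5 (v = -3 + (1 - 3) = -3 - 2 = -5)
t(h, T) = 1/(2*h)
o(O, b) = -⅒ (o(O, b) = (½)/(-5) = (½)*(-⅕) = -⅒)
1/o(61, -271) = 1/(-⅒) = -10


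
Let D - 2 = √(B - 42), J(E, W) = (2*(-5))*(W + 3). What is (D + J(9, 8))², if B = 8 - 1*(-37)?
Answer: (108 - √3)² ≈ 11293.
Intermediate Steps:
B = 45 (B = 8 + 37 = 45)
J(E, W) = -30 - 10*W (J(E, W) = -10*(3 + W) = -30 - 10*W)
D = 2 + √3 (D = 2 + √(45 - 42) = 2 + √3 ≈ 3.7321)
(D + J(9, 8))² = ((2 + √3) + (-30 - 10*8))² = ((2 + √3) + (-30 - 80))² = ((2 + √3) - 110)² = (-108 + √3)²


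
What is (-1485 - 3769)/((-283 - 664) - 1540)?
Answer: 5254/2487 ≈ 2.1126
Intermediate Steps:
(-1485 - 3769)/((-283 - 664) - 1540) = -5254/(-947 - 1540) = -5254/(-2487) = -5254*(-1/2487) = 5254/2487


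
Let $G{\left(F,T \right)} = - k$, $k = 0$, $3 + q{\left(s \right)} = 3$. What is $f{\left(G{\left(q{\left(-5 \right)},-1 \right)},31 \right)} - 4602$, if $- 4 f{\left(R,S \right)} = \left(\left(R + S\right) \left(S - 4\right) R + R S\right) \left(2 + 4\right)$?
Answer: $-4602$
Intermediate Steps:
$q{\left(s \right)} = 0$ ($q{\left(s \right)} = -3 + 3 = 0$)
$G{\left(F,T \right)} = 0$ ($G{\left(F,T \right)} = \left(-1\right) 0 = 0$)
$f{\left(R,S \right)} = - \frac{3 R S}{2} - \frac{3 R \left(-4 + S\right) \left(R + S\right)}{2}$ ($f{\left(R,S \right)} = - \frac{\left(\left(R + S\right) \left(S - 4\right) R + R S\right) \left(2 + 4\right)}{4} = - \frac{\left(\left(R + S\right) \left(-4 + S\right) R + R S\right) 6}{4} = - \frac{\left(\left(-4 + S\right) \left(R + S\right) R + R S\right) 6}{4} = - \frac{\left(R \left(-4 + S\right) \left(R + S\right) + R S\right) 6}{4} = - \frac{\left(R S + R \left(-4 + S\right) \left(R + S\right)\right) 6}{4} = - \frac{6 R S + 6 R \left(-4 + S\right) \left(R + S\right)}{4} = - \frac{3 R S}{2} - \frac{3 R \left(-4 + S\right) \left(R + S\right)}{2}$)
$f{\left(G{\left(q{\left(-5 \right)},-1 \right)},31 \right)} - 4602 = \frac{3}{2} \cdot 0 \left(- 31^{2} + 3 \cdot 31 + 4 \cdot 0 - 0 \cdot 31\right) - 4602 = \frac{3}{2} \cdot 0 \left(\left(-1\right) 961 + 93 + 0 + 0\right) - 4602 = \frac{3}{2} \cdot 0 \left(-961 + 93 + 0 + 0\right) - 4602 = \frac{3}{2} \cdot 0 \left(-868\right) - 4602 = 0 - 4602 = -4602$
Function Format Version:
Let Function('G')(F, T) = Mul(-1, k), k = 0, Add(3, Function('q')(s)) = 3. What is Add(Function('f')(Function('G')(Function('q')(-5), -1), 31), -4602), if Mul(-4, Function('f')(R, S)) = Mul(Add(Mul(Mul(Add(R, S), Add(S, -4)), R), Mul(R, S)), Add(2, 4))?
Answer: -4602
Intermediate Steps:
Function('q')(s) = 0 (Function('q')(s) = Add(-3, 3) = 0)
Function('G')(F, T) = 0 (Function('G')(F, T) = Mul(-1, 0) = 0)
Function('f')(R, S) = Add(Mul(Rational(-3, 2), R, S), Mul(Rational(-3, 2), R, Add(-4, S), Add(R, S))) (Function('f')(R, S) = Mul(Rational(-1, 4), Mul(Add(Mul(Mul(Add(R, S), Add(S, -4)), R), Mul(R, S)), Add(2, 4))) = Mul(Rational(-1, 4), Mul(Add(Mul(Mul(Add(R, S), Add(-4, S)), R), Mul(R, S)), 6)) = Mul(Rational(-1, 4), Mul(Add(Mul(Mul(Add(-4, S), Add(R, S)), R), Mul(R, S)), 6)) = Mul(Rational(-1, 4), Mul(Add(Mul(R, Add(-4, S), Add(R, S)), Mul(R, S)), 6)) = Mul(Rational(-1, 4), Mul(Add(Mul(R, S), Mul(R, Add(-4, S), Add(R, S))), 6)) = Mul(Rational(-1, 4), Add(Mul(6, R, S), Mul(6, R, Add(-4, S), Add(R, S)))) = Add(Mul(Rational(-3, 2), R, S), Mul(Rational(-3, 2), R, Add(-4, S), Add(R, S))))
Add(Function('f')(Function('G')(Function('q')(-5), -1), 31), -4602) = Add(Mul(Rational(3, 2), 0, Add(Mul(-1, Pow(31, 2)), Mul(3, 31), Mul(4, 0), Mul(-1, 0, 31))), -4602) = Add(Mul(Rational(3, 2), 0, Add(Mul(-1, 961), 93, 0, 0)), -4602) = Add(Mul(Rational(3, 2), 0, Add(-961, 93, 0, 0)), -4602) = Add(Mul(Rational(3, 2), 0, -868), -4602) = Add(0, -4602) = -4602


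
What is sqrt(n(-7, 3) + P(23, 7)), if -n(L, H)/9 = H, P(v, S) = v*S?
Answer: sqrt(134) ≈ 11.576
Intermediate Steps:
P(v, S) = S*v
n(L, H) = -9*H
sqrt(n(-7, 3) + P(23, 7)) = sqrt(-9*3 + 7*23) = sqrt(-27 + 161) = sqrt(134)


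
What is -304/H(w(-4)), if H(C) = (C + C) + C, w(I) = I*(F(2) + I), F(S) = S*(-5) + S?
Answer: -19/9 ≈ -2.1111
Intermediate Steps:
F(S) = -4*S (F(S) = -5*S + S = -4*S)
w(I) = I*(-8 + I) (w(I) = I*(-4*2 + I) = I*(-8 + I))
H(C) = 3*C (H(C) = 2*C + C = 3*C)
-304/H(w(-4)) = -304*(-1/(12*(-8 - 4))) = -304/(3*(-4*(-12))) = -304/(3*48) = -304/144 = -304*1/144 = -19/9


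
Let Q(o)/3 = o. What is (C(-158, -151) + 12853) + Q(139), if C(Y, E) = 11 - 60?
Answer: 13221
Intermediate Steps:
C(Y, E) = -49
Q(o) = 3*o
(C(-158, -151) + 12853) + Q(139) = (-49 + 12853) + 3*139 = 12804 + 417 = 13221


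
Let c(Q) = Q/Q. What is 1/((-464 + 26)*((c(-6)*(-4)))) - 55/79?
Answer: -96281/138408 ≈ -0.69563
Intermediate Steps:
c(Q) = 1
1/((-464 + 26)*((c(-6)*(-4)))) - 55/79 = 1/((-464 + 26)*((1*(-4)))) - 55/79 = 1/(-438*(-4)) - 55*1/79 = -1/438*(-1/4) - 55/79 = 1/1752 - 55/79 = -96281/138408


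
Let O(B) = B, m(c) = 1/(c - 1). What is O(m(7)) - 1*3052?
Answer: -18311/6 ≈ -3051.8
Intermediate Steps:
m(c) = 1/(-1 + c)
O(m(7)) - 1*3052 = 1/(-1 + 7) - 1*3052 = 1/6 - 3052 = ⅙ - 3052 = -18311/6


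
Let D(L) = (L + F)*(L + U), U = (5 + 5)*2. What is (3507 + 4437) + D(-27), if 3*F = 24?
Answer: 8077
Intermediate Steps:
F = 8 (F = (⅓)*24 = 8)
U = 20 (U = 10*2 = 20)
D(L) = (8 + L)*(20 + L) (D(L) = (L + 8)*(L + 20) = (8 + L)*(20 + L))
(3507 + 4437) + D(-27) = (3507 + 4437) + (160 + (-27)² + 28*(-27)) = 7944 + (160 + 729 - 756) = 7944 + 133 = 8077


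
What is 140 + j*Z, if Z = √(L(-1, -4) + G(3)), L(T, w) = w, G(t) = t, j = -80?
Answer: 140 - 80*I ≈ 140.0 - 80.0*I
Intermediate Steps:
Z = I (Z = √(-4 + 3) = √(-1) = I ≈ 1.0*I)
140 + j*Z = 140 - 80*I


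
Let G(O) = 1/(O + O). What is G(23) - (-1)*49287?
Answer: 2267203/46 ≈ 49287.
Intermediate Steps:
G(O) = 1/(2*O)
G(23) - (-1)*49287 = (1/2)/23 - (-1)*49287 = (1/2)*(1/23) - 1*(-49287) = 1/46 + 49287 = 2267203/46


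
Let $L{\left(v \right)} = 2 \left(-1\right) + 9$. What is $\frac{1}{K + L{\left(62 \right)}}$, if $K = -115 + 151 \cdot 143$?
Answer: $\frac{1}{21485} \approx 4.6544 \cdot 10^{-5}$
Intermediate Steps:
$K = 21478$ ($K = -115 + 21593 = 21478$)
$L{\left(v \right)} = 7$ ($L{\left(v \right)} = -2 + 9 = 7$)
$\frac{1}{K + L{\left(62 \right)}} = \frac{1}{21478 + 7} = \frac{1}{21485}$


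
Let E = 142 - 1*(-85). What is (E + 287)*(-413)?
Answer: -212282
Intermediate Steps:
E = 227 (E = 142 + 85 = 227)
(E + 287)*(-413) = (227 + 287)*(-413) = 514*(-413) = -212282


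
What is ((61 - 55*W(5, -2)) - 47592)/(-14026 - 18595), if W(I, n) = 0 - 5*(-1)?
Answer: 47806/32621 ≈ 1.4655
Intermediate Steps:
W(I, n) = 5 (W(I, n) = 0 + 5 = 5)
((61 - 55*W(5, -2)) - 47592)/(-14026 - 18595) = ((61 - 55*5) - 47592)/(-14026 - 18595) = ((61 - 275) - 47592)/(-32621) = (-214 - 47592)*(-1/32621) = -47806*(-1/32621) = 47806/32621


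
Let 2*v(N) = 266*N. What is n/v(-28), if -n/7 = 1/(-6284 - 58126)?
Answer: -1/34266120 ≈ -2.9183e-8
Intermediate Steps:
n = 7/64410 (n = -7/(-6284 - 58126) = -7/(-64410) = -7*(-1/64410) = 7/64410 ≈ 0.00010868)
v(N) = 133*N (v(N) = (266*N)/2 = 133*N)
n/v(-28) = 7/(64410*((133*(-28)))) = (7/64410)/(-3724) = (7/64410)*(-1/3724) = -1/34266120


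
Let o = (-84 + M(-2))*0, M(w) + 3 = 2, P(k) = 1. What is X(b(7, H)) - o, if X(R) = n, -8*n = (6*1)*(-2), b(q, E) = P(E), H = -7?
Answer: 3/2 ≈ 1.5000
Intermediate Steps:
b(q, E) = 1
M(w) = -1 (M(w) = -3 + 2 = -1)
n = 3/2 (n = -6*1*(-2)/8 = -3*(-2)/4 = -⅛*(-12) = 3/2 ≈ 1.5000)
X(R) = 3/2
o = 0 (o = (-84 - 1)*0 = -85*0 = 0)
X(b(7, H)) - o = 3/2 - 1*0 = 3/2 + 0 = 3/2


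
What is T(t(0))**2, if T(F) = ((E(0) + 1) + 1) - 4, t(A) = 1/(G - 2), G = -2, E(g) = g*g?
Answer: 4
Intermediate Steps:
E(g) = g**2
t(A) = -1/4 (t(A) = 1/(-2 - 2) = 1/(-4) = -1/4)
T(F) = -2 (T(F) = ((0**2 + 1) + 1) - 4 = ((0 + 1) + 1) - 4 = (1 + 1) - 4 = 2 - 4 = -2)
T(t(0))**2 = (-2)**2 = 4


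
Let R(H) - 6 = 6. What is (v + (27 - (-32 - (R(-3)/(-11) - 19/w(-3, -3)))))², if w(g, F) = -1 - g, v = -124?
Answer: 2765569/484 ≈ 5714.0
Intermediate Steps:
R(H) = 12 (R(H) = 6 + 6 = 12)
(v + (27 - (-32 - (R(-3)/(-11) - 19/w(-3, -3)))))² = (-124 + (27 - (-32 - (12/(-11) - 19/(-1 - 1*(-3))))))² = (-124 + (27 - (-32 - (12*(-1/11) - 19/(-1 + 3)))))² = (-124 + (27 - (-32 - (-12/11 - 19/2))))² = (-124 + (27 - (-32 - 1*(-233/22))))² = (-124 + (27 - (-32 + 233/22)))² = (-124 + (27 - 1*(-471/22)))² = (-124 + (27 + 471/22))² = (-124 + 1065/22)² = (-1663/22)² = 2765569/484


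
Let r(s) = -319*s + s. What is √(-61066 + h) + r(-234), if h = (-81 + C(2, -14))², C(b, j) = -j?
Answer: 74412 + I*√56577 ≈ 74412.0 + 237.86*I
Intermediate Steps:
h = 4489 (h = (-81 - 1*(-14))² = (-81 + 14)² = (-67)² = 4489)
r(s) = -318*s
√(-61066 + h) + r(-234) = √(-61066 + 4489) - 318*(-234) = √(-56577) + 74412 = I*√56577 + 74412 = 74412 + I*√56577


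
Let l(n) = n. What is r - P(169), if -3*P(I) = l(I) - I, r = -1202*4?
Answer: -4808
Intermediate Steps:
r = -4808
P(I) = 0 (P(I) = -(I - I)/3 = -⅓*0 = 0)
r - P(169) = -4808 - 1*0 = -4808 + 0 = -4808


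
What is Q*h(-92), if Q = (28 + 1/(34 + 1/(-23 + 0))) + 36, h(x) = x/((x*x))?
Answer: -50007/71852 ≈ -0.69597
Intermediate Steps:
h(x) = 1/x (h(x) = x/(x²) = x/x² = 1/x)
Q = 50007/781 (Q = (28 + 1/(34 + 1/(-23))) + 36 = (28 + 1/(34 - 1/23)) + 36 = (28 + 1/(781/23)) + 36 = (28 + 23/781) + 36 = 21891/781 + 36 = 50007/781 ≈ 64.029)
Q*h(-92) = (50007/781)/(-92) = (50007/781)*(-1/92) = -50007/71852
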